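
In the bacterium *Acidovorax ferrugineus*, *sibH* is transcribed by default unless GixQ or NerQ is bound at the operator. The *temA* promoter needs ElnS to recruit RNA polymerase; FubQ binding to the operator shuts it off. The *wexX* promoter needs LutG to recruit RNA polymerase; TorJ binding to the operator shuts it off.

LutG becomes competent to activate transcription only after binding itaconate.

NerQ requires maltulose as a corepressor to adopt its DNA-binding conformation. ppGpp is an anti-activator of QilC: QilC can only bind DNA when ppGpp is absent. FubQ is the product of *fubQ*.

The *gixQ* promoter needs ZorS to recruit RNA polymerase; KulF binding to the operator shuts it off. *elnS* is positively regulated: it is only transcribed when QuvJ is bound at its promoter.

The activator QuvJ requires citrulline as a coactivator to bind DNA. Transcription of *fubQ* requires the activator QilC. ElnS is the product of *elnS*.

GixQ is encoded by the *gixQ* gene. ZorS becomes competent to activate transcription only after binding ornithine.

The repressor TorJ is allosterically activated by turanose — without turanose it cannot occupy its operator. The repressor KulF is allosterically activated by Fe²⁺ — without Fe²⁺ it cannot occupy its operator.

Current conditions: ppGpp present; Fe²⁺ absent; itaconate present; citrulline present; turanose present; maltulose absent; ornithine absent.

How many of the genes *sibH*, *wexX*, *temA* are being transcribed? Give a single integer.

2

Ornithine is absent, so ZorS is inactive.
Fe²⁺ is absent, so KulF is inactive.
Required activator ZorS is absent, so *gixQ* is not transcribed.
So GixQ is not produced.
Maltulose is absent, so NerQ is inactive.
With no repressor bound, *sibH* is transcribed.
→ *sibH* is ON.
Turanose is present, so TorJ is active.
Itaconate is present, so LutG is active.
With repressor TorJ bound, *wexX* is not transcribed.
→ *wexX* is OFF.
Citrulline is present, so QuvJ is active.
No repressor is bound and QuvJ is active, so *elnS* is transcribed.
So ElnS is produced and active.
ppGpp is present, so QilC is inactive.
Required activator QilC is absent, so *fubQ* is not transcribed.
So FubQ is not produced.
No repressor is bound and ElnS is active, so *temA* is transcribed.
→ *temA* is ON.
2 of the 3 genes are transcribed.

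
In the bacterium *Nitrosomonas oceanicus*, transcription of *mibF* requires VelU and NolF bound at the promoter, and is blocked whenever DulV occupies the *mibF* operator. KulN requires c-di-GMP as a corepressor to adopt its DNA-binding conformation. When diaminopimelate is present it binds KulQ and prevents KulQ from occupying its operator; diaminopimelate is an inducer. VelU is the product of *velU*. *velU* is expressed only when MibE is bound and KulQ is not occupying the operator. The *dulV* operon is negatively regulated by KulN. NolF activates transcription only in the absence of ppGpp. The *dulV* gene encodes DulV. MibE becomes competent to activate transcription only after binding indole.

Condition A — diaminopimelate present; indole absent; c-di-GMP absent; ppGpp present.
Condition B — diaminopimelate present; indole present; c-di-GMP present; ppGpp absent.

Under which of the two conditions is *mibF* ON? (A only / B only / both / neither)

B only

Condition A:
Diaminopimelate is present, so KulQ is inactive.
Indole is absent, so MibE is inactive.
Required activator MibE is absent, so *velU* is not transcribed.
So VelU is not produced.
c-di-GMP is absent, so KulN is inactive.
With no repressor bound, *dulV* is transcribed.
So DulV is produced and active.
ppGpp is present, so NolF is inactive.
With repressor DulV bound, *mibF* is not transcribed.
→ *mibF* is OFF in A.
Condition B:
Diaminopimelate is present, so KulQ is inactive.
Indole is present, so MibE is active.
No repressor is bound and MibE is active, so *velU* is transcribed.
So VelU is produced and active.
c-di-GMP is present, so KulN is active.
With repressor KulN bound, *dulV* is not transcribed.
So DulV is not produced.
ppGpp is absent, so NolF is active.
No repressor is bound and VelU and NolF are active, so *mibF* is transcribed.
→ *mibF* is ON in B.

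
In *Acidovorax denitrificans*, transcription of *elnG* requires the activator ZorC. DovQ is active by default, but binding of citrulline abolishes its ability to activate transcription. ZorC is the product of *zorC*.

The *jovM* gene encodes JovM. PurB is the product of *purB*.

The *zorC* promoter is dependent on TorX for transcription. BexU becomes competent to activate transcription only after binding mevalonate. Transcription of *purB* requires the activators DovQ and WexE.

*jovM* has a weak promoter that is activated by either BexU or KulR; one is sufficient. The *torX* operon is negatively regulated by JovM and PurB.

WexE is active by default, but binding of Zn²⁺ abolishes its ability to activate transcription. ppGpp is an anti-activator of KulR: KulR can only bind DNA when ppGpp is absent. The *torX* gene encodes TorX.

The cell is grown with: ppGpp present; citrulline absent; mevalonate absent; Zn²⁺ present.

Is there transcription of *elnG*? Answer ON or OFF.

Mevalonate is absent, so BexU is inactive.
ppGpp is present, so KulR is inactive.
No activator is available at the *jovM* promoter, so *jovM* is not transcribed.
So JovM is not produced.
Citrulline is absent, so DovQ is active.
Zn²⁺ is present, so WexE is inactive.
Required activator WexE is absent, so *purB* is not transcribed.
So PurB is not produced.
With no repressor bound, *torX* is transcribed.
So TorX is produced and active.
No repressor is bound and TorX is active, so *zorC* is transcribed.
So ZorC is produced and active.
No repressor is bound and ZorC is active, so *elnG* is transcribed.

ON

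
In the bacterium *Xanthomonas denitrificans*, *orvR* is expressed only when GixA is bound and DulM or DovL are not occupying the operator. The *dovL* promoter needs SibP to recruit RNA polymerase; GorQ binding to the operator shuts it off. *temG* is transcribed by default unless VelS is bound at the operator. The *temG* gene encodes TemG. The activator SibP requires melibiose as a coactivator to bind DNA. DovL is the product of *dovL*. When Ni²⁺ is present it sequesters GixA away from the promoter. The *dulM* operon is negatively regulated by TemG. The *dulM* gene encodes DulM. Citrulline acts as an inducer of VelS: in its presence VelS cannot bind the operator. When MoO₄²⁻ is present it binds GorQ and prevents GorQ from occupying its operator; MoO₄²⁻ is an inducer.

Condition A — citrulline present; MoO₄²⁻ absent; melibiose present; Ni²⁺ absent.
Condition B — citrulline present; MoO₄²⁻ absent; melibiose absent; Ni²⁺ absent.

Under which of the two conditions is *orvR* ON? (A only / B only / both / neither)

Condition A:
Citrulline is present, so VelS is inactive.
With no repressor bound, *temG* is transcribed.
So TemG is produced and active.
With repressor TemG bound, *dulM* is not transcribed.
So DulM is not produced.
MoO₄²⁻ is absent, so GorQ is active.
Melibiose is present, so SibP is active.
With repressor GorQ bound, *dovL* is not transcribed.
So DovL is not produced.
Ni²⁺ is absent, so GixA is active.
No repressor is bound and GixA is active, so *orvR* is transcribed.
→ *orvR* is ON in A.
Condition B:
Citrulline is present, so VelS is inactive.
With no repressor bound, *temG* is transcribed.
So TemG is produced and active.
With repressor TemG bound, *dulM* is not transcribed.
So DulM is not produced.
MoO₄²⁻ is absent, so GorQ is active.
Melibiose is absent, so SibP is inactive.
With repressor GorQ bound, *dovL* is not transcribed.
So DovL is not produced.
Ni²⁺ is absent, so GixA is active.
No repressor is bound and GixA is active, so *orvR* is transcribed.
→ *orvR* is ON in B.

both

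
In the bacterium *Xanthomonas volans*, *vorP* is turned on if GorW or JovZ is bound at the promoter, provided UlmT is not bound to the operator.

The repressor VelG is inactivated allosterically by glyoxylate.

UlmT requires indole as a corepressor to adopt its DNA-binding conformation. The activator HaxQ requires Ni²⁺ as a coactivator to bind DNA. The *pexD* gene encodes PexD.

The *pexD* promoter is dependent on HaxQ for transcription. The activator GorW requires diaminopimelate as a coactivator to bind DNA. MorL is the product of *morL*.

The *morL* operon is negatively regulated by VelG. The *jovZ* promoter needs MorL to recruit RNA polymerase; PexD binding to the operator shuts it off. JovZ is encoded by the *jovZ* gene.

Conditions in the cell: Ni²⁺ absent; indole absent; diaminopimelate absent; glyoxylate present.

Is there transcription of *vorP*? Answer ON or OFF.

ON

Indole is absent, so UlmT is inactive.
Diaminopimelate is absent, so GorW is inactive.
Ni²⁺ is absent, so HaxQ is inactive.
Required activator HaxQ is absent, so *pexD* is not transcribed.
So PexD is not produced.
Glyoxylate is present, so VelG is inactive.
With no repressor bound, *morL* is transcribed.
So MorL is produced and active.
No repressor is bound and MorL is active, so *jovZ* is transcribed.
So JovZ is produced and active.
Activator JovZ is present, so *vorP* is transcribed.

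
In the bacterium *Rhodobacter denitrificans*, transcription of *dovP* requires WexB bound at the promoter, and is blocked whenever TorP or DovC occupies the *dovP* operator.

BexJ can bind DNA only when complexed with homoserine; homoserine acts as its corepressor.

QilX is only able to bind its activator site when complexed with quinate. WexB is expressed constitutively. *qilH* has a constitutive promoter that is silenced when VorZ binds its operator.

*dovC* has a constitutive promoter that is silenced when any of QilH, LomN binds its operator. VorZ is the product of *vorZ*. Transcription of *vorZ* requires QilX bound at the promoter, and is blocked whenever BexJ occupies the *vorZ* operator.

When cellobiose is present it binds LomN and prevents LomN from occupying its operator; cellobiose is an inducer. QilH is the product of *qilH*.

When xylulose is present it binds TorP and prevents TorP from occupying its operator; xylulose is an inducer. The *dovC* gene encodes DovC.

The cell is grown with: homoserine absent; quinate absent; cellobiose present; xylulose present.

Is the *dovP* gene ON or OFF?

ON

Xylulose is present, so TorP is inactive.
Quinate is absent, so QilX is inactive.
Homoserine is absent, so BexJ is inactive.
Required activator QilX is absent, so *vorZ* is not transcribed.
So VorZ is not produced.
With no repressor bound, *qilH* is transcribed.
So QilH is produced and active.
Cellobiose is present, so LomN is inactive.
With repressor QilH bound, *dovC* is not transcribed.
So DovC is not produced.
WexB is produced constitutively and is active.
No repressor is bound and WexB is active, so *dovP* is transcribed.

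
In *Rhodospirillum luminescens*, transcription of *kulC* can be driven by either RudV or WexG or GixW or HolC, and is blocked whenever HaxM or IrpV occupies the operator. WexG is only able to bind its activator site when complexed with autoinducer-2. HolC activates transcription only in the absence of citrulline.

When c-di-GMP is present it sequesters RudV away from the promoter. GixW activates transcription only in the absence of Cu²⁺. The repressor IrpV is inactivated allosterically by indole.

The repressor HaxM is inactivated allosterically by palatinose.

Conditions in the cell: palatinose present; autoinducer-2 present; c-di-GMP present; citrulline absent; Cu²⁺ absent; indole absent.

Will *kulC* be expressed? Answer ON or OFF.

OFF

c-di-GMP is present, so RudV is inactive.
Autoinducer-2 is present, so WexG is active.
Cu²⁺ is absent, so GixW is active.
Palatinose is present, so HaxM is inactive.
Citrulline is absent, so HolC is active.
Indole is absent, so IrpV is active.
With repressor IrpV bound, *kulC* is not transcribed.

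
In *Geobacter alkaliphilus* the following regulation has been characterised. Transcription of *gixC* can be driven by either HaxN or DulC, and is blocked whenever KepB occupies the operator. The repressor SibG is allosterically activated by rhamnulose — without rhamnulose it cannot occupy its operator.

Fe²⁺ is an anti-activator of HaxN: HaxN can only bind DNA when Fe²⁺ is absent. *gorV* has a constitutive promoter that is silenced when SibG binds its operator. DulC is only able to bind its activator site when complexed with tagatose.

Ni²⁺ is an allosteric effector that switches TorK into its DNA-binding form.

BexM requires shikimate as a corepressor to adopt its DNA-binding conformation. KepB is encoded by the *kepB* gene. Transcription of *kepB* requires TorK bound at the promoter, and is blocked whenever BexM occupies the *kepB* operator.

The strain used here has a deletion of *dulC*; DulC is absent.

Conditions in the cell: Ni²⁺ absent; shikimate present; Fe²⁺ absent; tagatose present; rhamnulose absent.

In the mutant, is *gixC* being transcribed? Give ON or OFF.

Shikimate is present, so BexM is active.
Ni²⁺ is absent, so TorK is inactive.
With repressor BexM bound, *kepB* is not transcribed.
So KepB is not produced.
Fe²⁺ is absent, so HaxN is active.
DulC is non-functional in this strain, so it has no effect.
Activator HaxN is present, so *gixC* is transcribed.

ON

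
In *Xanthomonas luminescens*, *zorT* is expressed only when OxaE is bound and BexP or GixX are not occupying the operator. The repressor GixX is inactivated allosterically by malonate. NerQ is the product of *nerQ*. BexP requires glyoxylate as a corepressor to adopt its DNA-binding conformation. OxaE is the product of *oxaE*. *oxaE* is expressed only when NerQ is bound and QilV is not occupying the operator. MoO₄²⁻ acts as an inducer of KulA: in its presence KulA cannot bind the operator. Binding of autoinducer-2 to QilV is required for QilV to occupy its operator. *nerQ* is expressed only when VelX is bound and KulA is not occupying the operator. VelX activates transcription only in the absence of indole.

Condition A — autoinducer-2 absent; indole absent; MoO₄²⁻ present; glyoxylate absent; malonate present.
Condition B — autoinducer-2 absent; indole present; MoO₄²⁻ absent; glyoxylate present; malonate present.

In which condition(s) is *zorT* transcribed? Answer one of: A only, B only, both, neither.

Condition A:
Autoinducer-2 is absent, so QilV is inactive.
Indole is absent, so VelX is active.
MoO₄²⁻ is present, so KulA is inactive.
No repressor is bound and VelX is active, so *nerQ* is transcribed.
So NerQ is produced and active.
No repressor is bound and NerQ is active, so *oxaE* is transcribed.
So OxaE is produced and active.
Glyoxylate is absent, so BexP is inactive.
Malonate is present, so GixX is inactive.
No repressor is bound and OxaE is active, so *zorT* is transcribed.
→ *zorT* is ON in A.
Condition B:
Autoinducer-2 is absent, so QilV is inactive.
Indole is present, so VelX is inactive.
MoO₄²⁻ is absent, so KulA is active.
With repressor KulA bound, *nerQ* is not transcribed.
So NerQ is not produced.
Required activator NerQ is absent, so *oxaE* is not transcribed.
So OxaE is not produced.
Glyoxylate is present, so BexP is active.
Malonate is present, so GixX is inactive.
With repressor BexP bound, *zorT* is not transcribed.
→ *zorT* is OFF in B.

A only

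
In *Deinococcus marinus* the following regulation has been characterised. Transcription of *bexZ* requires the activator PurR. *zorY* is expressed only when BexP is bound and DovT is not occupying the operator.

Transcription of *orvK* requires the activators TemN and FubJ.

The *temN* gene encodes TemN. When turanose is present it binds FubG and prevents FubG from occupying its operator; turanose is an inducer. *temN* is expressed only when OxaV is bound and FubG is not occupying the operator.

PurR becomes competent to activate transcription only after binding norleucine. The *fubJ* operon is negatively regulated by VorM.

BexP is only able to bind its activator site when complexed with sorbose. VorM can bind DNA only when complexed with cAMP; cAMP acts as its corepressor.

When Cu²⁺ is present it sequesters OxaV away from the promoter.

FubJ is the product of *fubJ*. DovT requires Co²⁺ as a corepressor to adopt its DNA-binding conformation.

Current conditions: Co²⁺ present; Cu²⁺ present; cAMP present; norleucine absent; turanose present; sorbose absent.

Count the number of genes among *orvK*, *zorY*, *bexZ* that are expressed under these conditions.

0

Cu²⁺ is present, so OxaV is inactive.
Turanose is present, so FubG is inactive.
Required activator OxaV is absent, so *temN* is not transcribed.
So TemN is not produced.
cAMP is present, so VorM is active.
With repressor VorM bound, *fubJ* is not transcribed.
So FubJ is not produced.
Required activator TemN is absent, so *orvK* is not transcribed.
→ *orvK* is OFF.
Co²⁺ is present, so DovT is active.
Sorbose is absent, so BexP is inactive.
With repressor DovT bound, *zorY* is not transcribed.
→ *zorY* is OFF.
Norleucine is absent, so PurR is inactive.
Required activator PurR is absent, so *bexZ* is not transcribed.
→ *bexZ* is OFF.
0 of the 3 genes are transcribed.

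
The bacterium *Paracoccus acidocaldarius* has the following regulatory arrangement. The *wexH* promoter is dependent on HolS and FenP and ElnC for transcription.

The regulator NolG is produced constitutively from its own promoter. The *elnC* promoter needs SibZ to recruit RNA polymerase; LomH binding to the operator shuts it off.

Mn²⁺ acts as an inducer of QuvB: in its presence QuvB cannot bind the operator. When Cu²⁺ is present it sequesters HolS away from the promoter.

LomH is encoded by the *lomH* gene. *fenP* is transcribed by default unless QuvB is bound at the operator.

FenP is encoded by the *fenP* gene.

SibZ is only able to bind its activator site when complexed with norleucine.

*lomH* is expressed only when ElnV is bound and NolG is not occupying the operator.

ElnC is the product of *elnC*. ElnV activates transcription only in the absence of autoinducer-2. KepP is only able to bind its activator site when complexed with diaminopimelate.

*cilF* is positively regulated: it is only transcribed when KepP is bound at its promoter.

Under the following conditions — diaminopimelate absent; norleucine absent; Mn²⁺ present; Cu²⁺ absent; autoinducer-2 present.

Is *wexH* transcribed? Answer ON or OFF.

OFF

Cu²⁺ is absent, so HolS is active.
Mn²⁺ is present, so QuvB is inactive.
With no repressor bound, *fenP* is transcribed.
So FenP is produced and active.
Autoinducer-2 is present, so ElnV is inactive.
NolG is produced constitutively and is active.
With repressor NolG bound, *lomH* is not transcribed.
So LomH is not produced.
Norleucine is absent, so SibZ is inactive.
Required activator SibZ is absent, so *elnC* is not transcribed.
So ElnC is not produced.
Required activator ElnC is absent, so *wexH* is not transcribed.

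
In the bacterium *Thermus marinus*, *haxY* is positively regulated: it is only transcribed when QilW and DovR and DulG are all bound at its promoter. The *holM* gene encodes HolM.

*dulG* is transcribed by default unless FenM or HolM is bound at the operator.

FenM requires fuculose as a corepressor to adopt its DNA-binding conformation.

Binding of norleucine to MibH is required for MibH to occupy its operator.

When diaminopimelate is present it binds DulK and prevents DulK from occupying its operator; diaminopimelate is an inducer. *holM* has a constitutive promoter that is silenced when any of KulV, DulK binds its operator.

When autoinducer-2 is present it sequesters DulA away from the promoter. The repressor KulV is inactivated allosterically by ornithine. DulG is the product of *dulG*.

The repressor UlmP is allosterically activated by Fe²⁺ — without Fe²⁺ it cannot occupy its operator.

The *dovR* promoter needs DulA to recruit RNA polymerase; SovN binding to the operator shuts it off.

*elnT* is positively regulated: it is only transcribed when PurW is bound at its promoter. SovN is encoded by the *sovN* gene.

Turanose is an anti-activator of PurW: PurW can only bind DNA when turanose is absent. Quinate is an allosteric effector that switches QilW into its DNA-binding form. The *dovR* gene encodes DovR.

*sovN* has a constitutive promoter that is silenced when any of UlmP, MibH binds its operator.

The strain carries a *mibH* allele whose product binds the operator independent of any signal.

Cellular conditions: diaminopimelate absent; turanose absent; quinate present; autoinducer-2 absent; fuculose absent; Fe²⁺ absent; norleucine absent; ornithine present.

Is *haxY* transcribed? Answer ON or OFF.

Quinate is present, so QilW is active.
Fe²⁺ is absent, so UlmP is inactive.
MibH is constitutively active in this strain.
With repressor MibH bound, *sovN* is not transcribed.
So SovN is not produced.
Autoinducer-2 is absent, so DulA is active.
No repressor is bound and DulA is active, so *dovR* is transcribed.
So DovR is produced and active.
Fuculose is absent, so FenM is inactive.
Ornithine is present, so KulV is inactive.
Diaminopimelate is absent, so DulK is active.
With repressor DulK bound, *holM* is not transcribed.
So HolM is not produced.
With no repressor bound, *dulG* is transcribed.
So DulG is produced and active.
No repressor is bound and QilW and DovR and DulG are active, so *haxY* is transcribed.

ON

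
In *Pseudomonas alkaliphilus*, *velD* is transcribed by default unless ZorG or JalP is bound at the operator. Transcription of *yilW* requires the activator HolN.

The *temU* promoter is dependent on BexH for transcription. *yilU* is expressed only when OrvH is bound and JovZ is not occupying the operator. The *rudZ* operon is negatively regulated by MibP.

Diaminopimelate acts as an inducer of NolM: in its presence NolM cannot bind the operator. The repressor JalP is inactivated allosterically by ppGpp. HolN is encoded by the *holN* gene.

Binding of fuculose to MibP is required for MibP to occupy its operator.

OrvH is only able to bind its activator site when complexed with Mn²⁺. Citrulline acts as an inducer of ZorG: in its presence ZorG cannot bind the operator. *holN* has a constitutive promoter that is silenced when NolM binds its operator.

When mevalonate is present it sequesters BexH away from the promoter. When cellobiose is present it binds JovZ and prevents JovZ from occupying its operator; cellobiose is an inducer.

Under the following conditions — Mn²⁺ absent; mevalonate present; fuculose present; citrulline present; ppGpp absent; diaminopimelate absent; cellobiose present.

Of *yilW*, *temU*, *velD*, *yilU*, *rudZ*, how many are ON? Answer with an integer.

Diaminopimelate is absent, so NolM is active.
With repressor NolM bound, *holN* is not transcribed.
So HolN is not produced.
Required activator HolN is absent, so *yilW* is not transcribed.
→ *yilW* is OFF.
Mevalonate is present, so BexH is inactive.
Required activator BexH is absent, so *temU* is not transcribed.
→ *temU* is OFF.
Citrulline is present, so ZorG is inactive.
ppGpp is absent, so JalP is active.
With repressor JalP bound, *velD* is not transcribed.
→ *velD* is OFF.
Mn²⁺ is absent, so OrvH is inactive.
Cellobiose is present, so JovZ is inactive.
Required activator OrvH is absent, so *yilU* is not transcribed.
→ *yilU* is OFF.
Fuculose is present, so MibP is active.
With repressor MibP bound, *rudZ* is not transcribed.
→ *rudZ* is OFF.
0 of the 5 genes are transcribed.

0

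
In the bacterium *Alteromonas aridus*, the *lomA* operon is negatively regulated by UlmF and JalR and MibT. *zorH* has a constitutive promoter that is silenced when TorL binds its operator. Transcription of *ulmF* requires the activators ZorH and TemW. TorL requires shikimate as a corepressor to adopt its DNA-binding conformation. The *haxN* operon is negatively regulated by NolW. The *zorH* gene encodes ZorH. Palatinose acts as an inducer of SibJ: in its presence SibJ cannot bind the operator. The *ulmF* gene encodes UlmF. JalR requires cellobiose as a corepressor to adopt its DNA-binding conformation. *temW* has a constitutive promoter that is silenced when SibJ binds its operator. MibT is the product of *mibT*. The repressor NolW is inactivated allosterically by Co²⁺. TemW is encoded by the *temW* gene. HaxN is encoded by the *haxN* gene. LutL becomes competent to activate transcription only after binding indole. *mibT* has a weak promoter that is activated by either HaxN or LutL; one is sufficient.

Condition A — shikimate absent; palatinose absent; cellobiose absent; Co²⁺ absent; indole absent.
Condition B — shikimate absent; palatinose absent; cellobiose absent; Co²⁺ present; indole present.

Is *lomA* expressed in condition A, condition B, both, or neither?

A only

Condition A:
Shikimate is absent, so TorL is inactive.
With no repressor bound, *zorH* is transcribed.
So ZorH is produced and active.
Palatinose is absent, so SibJ is active.
With repressor SibJ bound, *temW* is not transcribed.
So TemW is not produced.
Required activator TemW is absent, so *ulmF* is not transcribed.
So UlmF is not produced.
Cellobiose is absent, so JalR is inactive.
Co²⁺ is absent, so NolW is active.
With repressor NolW bound, *haxN* is not transcribed.
So HaxN is not produced.
Indole is absent, so LutL is inactive.
No activator is available at the *mibT* promoter, so *mibT* is not transcribed.
So MibT is not produced.
With no repressor bound, *lomA* is transcribed.
→ *lomA* is ON in A.
Condition B:
Shikimate is absent, so TorL is inactive.
With no repressor bound, *zorH* is transcribed.
So ZorH is produced and active.
Palatinose is absent, so SibJ is active.
With repressor SibJ bound, *temW* is not transcribed.
So TemW is not produced.
Required activator TemW is absent, so *ulmF* is not transcribed.
So UlmF is not produced.
Cellobiose is absent, so JalR is inactive.
Co²⁺ is present, so NolW is inactive.
With no repressor bound, *haxN* is transcribed.
So HaxN is produced and active.
Indole is present, so LutL is active.
Activator HaxN is present, so *mibT* is transcribed.
So MibT is produced and active.
With repressor MibT bound, *lomA* is not transcribed.
→ *lomA* is OFF in B.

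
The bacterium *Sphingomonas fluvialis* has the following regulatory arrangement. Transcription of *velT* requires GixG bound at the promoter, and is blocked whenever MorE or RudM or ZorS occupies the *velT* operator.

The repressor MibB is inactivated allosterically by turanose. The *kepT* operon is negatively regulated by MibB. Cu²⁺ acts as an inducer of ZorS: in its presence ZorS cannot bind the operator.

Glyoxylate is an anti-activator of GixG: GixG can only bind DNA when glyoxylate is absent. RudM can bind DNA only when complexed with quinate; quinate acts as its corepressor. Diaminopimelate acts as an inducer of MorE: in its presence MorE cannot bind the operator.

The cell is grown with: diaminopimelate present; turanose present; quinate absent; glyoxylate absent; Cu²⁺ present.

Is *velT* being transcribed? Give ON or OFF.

Diaminopimelate is present, so MorE is inactive.
Quinate is absent, so RudM is inactive.
Cu²⁺ is present, so ZorS is inactive.
Glyoxylate is absent, so GixG is active.
No repressor is bound and GixG is active, so *velT* is transcribed.

ON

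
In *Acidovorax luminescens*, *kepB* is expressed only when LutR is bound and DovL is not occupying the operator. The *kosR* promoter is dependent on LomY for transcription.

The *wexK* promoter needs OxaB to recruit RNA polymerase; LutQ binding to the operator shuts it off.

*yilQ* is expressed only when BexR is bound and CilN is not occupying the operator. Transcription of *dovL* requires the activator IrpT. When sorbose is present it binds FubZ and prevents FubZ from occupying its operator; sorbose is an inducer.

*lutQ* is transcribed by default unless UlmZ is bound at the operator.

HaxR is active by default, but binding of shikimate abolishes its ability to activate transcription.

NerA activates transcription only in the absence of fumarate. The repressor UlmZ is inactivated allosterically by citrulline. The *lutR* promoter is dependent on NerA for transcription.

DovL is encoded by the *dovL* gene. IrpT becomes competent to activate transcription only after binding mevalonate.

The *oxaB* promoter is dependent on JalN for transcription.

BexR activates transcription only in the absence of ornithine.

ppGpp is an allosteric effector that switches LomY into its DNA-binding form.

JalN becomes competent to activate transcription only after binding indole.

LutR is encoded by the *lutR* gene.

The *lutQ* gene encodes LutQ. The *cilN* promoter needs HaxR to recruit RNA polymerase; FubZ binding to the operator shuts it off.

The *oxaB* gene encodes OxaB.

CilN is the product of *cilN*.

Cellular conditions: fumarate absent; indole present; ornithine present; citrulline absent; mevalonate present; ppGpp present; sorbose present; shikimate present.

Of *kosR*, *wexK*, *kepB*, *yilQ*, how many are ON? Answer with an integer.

ppGpp is present, so LomY is active.
No repressor is bound and LomY is active, so *kosR* is transcribed.
→ *kosR* is ON.
Citrulline is absent, so UlmZ is active.
With repressor UlmZ bound, *lutQ* is not transcribed.
So LutQ is not produced.
Indole is present, so JalN is active.
No repressor is bound and JalN is active, so *oxaB* is transcribed.
So OxaB is produced and active.
No repressor is bound and OxaB is active, so *wexK* is transcribed.
→ *wexK* is ON.
Mevalonate is present, so IrpT is active.
No repressor is bound and IrpT is active, so *dovL* is transcribed.
So DovL is produced and active.
Fumarate is absent, so NerA is active.
No repressor is bound and NerA is active, so *lutR* is transcribed.
So LutR is produced and active.
With repressor DovL bound, *kepB* is not transcribed.
→ *kepB* is OFF.
Ornithine is present, so BexR is inactive.
Shikimate is present, so HaxR is inactive.
Sorbose is present, so FubZ is inactive.
Required activator HaxR is absent, so *cilN* is not transcribed.
So CilN is not produced.
Required activator BexR is absent, so *yilQ* is not transcribed.
→ *yilQ* is OFF.
2 of the 4 genes are transcribed.

2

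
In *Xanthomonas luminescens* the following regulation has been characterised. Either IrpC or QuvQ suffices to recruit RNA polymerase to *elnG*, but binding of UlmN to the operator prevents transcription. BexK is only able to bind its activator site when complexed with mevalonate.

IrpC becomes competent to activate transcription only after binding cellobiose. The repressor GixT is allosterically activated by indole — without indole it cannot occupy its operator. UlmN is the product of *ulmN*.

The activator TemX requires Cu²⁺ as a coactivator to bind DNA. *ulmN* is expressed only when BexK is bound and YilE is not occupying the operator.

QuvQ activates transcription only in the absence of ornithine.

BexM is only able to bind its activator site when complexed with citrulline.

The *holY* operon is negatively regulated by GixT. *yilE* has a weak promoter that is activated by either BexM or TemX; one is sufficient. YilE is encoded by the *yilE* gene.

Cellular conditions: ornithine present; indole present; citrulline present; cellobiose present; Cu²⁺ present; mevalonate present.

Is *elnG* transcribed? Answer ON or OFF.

ON

Cellobiose is present, so IrpC is active.
Citrulline is present, so BexM is active.
Cu²⁺ is present, so TemX is active.
Activator BexM is present, so *yilE* is transcribed.
So YilE is produced and active.
Mevalonate is present, so BexK is active.
With repressor YilE bound, *ulmN* is not transcribed.
So UlmN is not produced.
Ornithine is present, so QuvQ is inactive.
Activator IrpC is present, so *elnG* is transcribed.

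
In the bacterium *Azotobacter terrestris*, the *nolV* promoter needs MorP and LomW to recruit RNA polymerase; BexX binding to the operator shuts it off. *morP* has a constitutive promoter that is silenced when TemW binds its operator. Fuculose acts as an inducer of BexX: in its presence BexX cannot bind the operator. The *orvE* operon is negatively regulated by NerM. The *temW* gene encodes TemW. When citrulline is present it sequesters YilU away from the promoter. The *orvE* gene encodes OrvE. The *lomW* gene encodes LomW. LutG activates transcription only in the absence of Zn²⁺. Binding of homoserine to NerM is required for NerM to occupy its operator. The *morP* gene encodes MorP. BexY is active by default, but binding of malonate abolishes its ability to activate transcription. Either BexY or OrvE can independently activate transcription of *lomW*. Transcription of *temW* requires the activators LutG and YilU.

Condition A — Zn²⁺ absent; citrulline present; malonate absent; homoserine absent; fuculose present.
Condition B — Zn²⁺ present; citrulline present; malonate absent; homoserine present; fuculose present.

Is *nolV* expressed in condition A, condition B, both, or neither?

Condition A:
Zn²⁺ is absent, so LutG is active.
Citrulline is present, so YilU is inactive.
Required activator YilU is absent, so *temW* is not transcribed.
So TemW is not produced.
With no repressor bound, *morP* is transcribed.
So MorP is produced and active.
Malonate is absent, so BexY is active.
Homoserine is absent, so NerM is inactive.
With no repressor bound, *orvE* is transcribed.
So OrvE is produced and active.
Activator BexY is present, so *lomW* is transcribed.
So LomW is produced and active.
Fuculose is present, so BexX is inactive.
No repressor is bound and MorP and LomW are active, so *nolV* is transcribed.
→ *nolV* is ON in A.
Condition B:
Zn²⁺ is present, so LutG is inactive.
Citrulline is present, so YilU is inactive.
Required activator LutG is absent, so *temW* is not transcribed.
So TemW is not produced.
With no repressor bound, *morP* is transcribed.
So MorP is produced and active.
Malonate is absent, so BexY is active.
Homoserine is present, so NerM is active.
With repressor NerM bound, *orvE* is not transcribed.
So OrvE is not produced.
Activator BexY is present, so *lomW* is transcribed.
So LomW is produced and active.
Fuculose is present, so BexX is inactive.
No repressor is bound and MorP and LomW are active, so *nolV* is transcribed.
→ *nolV* is ON in B.

both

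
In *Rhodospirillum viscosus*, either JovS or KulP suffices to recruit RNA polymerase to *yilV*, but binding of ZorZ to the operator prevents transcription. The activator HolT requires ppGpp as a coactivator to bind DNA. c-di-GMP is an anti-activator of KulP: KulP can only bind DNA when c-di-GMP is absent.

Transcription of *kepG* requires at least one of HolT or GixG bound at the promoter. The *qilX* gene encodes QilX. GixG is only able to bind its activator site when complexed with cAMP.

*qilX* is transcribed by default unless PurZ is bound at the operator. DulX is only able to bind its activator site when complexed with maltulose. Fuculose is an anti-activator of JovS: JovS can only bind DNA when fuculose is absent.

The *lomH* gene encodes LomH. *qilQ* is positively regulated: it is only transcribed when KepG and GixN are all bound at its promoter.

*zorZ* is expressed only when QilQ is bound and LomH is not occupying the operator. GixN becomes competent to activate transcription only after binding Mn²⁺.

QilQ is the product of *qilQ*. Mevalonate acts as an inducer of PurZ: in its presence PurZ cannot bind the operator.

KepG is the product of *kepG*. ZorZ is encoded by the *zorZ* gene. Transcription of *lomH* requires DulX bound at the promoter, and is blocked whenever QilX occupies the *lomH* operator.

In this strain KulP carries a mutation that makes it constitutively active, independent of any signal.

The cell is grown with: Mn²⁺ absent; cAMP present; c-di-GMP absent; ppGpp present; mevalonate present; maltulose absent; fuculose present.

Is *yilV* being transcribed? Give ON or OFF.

Fuculose is present, so JovS is inactive.
ppGpp is present, so HolT is active.
cAMP is present, so GixG is active.
Activator HolT is present, so *kepG* is transcribed.
So KepG is produced and active.
Mn²⁺ is absent, so GixN is inactive.
Required activator GixN is absent, so *qilQ* is not transcribed.
So QilQ is not produced.
Maltulose is absent, so DulX is inactive.
Mevalonate is present, so PurZ is inactive.
With no repressor bound, *qilX* is transcribed.
So QilX is produced and active.
With repressor QilX bound, *lomH* is not transcribed.
So LomH is not produced.
Required activator QilQ is absent, so *zorZ* is not transcribed.
So ZorZ is not produced.
KulP is constitutively active in this strain.
Activator KulP is present, so *yilV* is transcribed.

ON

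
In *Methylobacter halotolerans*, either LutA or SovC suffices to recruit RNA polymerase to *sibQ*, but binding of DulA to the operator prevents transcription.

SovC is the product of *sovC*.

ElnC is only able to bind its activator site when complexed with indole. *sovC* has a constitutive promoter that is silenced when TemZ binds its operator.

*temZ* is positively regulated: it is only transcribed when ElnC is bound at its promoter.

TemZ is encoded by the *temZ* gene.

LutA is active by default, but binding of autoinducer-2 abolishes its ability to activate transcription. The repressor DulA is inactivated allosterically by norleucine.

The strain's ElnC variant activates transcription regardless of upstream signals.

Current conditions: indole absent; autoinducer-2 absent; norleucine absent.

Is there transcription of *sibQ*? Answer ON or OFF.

OFF

Autoinducer-2 is absent, so LutA is active.
ElnC is constitutively active in this strain.
No repressor is bound and ElnC is active, so *temZ* is transcribed.
So TemZ is produced and active.
With repressor TemZ bound, *sovC* is not transcribed.
So SovC is not produced.
Norleucine is absent, so DulA is active.
With repressor DulA bound, *sibQ* is not transcribed.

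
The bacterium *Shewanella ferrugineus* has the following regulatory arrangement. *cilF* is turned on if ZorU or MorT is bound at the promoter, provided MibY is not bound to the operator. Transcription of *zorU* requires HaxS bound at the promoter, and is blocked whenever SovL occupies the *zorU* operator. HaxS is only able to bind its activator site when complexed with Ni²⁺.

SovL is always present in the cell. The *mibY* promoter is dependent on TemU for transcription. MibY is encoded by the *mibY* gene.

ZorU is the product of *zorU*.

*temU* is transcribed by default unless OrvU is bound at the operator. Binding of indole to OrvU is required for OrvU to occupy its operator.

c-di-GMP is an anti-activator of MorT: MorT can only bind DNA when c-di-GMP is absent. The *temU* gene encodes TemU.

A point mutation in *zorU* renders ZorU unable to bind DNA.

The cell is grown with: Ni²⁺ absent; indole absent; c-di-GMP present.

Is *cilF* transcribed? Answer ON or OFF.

Indole is absent, so OrvU is inactive.
With no repressor bound, *temU* is transcribed.
So TemU is produced and active.
No repressor is bound and TemU is active, so *mibY* is transcribed.
So MibY is produced and active.
ZorU is non-functional in this strain, so it has no effect.
c-di-GMP is present, so MorT is inactive.
With repressor MibY bound, *cilF* is not transcribed.

OFF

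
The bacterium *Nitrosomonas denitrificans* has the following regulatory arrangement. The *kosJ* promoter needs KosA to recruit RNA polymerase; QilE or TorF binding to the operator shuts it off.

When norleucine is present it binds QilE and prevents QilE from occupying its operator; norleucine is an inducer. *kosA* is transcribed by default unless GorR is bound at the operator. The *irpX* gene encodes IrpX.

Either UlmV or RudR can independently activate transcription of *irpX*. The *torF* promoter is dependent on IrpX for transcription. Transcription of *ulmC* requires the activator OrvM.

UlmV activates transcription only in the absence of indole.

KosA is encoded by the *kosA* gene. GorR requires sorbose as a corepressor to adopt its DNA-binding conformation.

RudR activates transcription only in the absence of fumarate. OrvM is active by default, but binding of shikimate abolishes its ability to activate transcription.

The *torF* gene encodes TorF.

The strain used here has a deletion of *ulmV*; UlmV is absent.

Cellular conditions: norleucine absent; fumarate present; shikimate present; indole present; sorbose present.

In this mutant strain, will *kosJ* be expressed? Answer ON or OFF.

Norleucine is absent, so QilE is active.
UlmV is non-functional in this strain, so it has no effect.
Fumarate is present, so RudR is inactive.
No activator is available at the *irpX* promoter, so *irpX* is not transcribed.
So IrpX is not produced.
Required activator IrpX is absent, so *torF* is not transcribed.
So TorF is not produced.
Sorbose is present, so GorR is active.
With repressor GorR bound, *kosA* is not transcribed.
So KosA is not produced.
With repressor QilE bound, *kosJ* is not transcribed.

OFF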